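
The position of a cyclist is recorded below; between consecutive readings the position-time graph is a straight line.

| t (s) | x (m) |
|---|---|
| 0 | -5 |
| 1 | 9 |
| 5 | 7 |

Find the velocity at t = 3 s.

-0.5 m/s

Velocity is the slope of the x-t graph on 1–5 s: (7 − 9)/(5 − 1) = -0.5 m/s.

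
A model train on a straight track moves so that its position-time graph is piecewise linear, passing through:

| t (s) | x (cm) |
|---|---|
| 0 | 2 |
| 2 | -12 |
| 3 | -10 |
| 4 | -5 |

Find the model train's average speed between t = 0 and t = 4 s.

5.25 cm/s

Average speed = (total path length)/(elapsed time); on a piecewise-linear x-t graph the path length is Σ|Δx|.
0–2 s: |Δx| = |-12 − 2| = 14 cm
2–3 s: |Δx| = |-10 − -12| = 2 cm
3–4 s: |Δx| = |-5 − -10| = 5 cm
Total path = 21 cm; average speed = 21/4 = 5.25 cm/s.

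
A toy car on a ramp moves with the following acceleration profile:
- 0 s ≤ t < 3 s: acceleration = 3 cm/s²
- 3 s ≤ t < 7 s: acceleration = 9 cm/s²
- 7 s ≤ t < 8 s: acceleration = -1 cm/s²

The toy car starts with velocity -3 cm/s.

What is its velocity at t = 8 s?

41 cm/s

Δv equals the area under the a-t graph; then v = v₀ + Δv.
0–3 s: 3 × 3 = 9 cm/s
3–7 s: 9 × 4 = 36 cm/s
7–8 s: -1 × 1 = -1 cm/s
Δv = 44 cm/s, so v(8) = -3 + (44) = 41 cm/s.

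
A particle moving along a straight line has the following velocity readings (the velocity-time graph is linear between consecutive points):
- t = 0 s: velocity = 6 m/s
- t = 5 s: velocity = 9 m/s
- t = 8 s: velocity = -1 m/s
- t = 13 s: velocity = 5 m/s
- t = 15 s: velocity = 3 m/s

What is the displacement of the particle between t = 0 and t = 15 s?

67.5 m

Displacement is the signed area under the v-t curve.
0–5 s: ½(6 + 9)(5) = 37.5 m
5–8 s: ½(9 + -1)(3) = 12 m
8–13 s: ½(-1 + 5)(5) = 10 m
13–15 s: ½(5 + 3)(2) = 8 m
Net displacement = 67.5 m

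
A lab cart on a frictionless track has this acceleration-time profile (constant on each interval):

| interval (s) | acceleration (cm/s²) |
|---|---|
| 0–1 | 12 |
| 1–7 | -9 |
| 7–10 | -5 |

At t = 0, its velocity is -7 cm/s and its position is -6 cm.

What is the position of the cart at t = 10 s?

-308.5 cm

On each constant-a segment, Δv = aΔt and Δx = v₀Δt + ½aΔt²; chain segment to segment.
0–1 s: v starts -7 cm/s; Δx = -7·1 + ½·12·1² = -1 cm; v ends 5 cm/s.
1–7 s: v starts 5 cm/s; Δx = 5·6 + ½·-9·6² = -132 cm; v ends -49 cm/s.
7–10 s: v starts -49 cm/s; Δx = -49·3 + ½·-5·3² = -169.5 cm; v ends -64 cm/s.
x(10) = -6 + Σ Δx = -308.5 cm.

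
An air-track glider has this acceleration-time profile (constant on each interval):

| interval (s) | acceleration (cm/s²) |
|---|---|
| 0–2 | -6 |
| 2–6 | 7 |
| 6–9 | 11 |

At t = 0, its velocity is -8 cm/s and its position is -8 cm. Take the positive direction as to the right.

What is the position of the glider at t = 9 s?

13.5 cm

On each constant-a segment, Δv = aΔt and Δx = v₀Δt + ½aΔt²; chain segment to segment.
0–2 s: v starts -8 cm/s; Δx = -8·2 + ½·-6·2² = -28 cm; v ends -20 cm/s.
2–6 s: v starts -20 cm/s; Δx = -20·4 + ½·7·4² = -24 cm; v ends 8 cm/s.
6–9 s: v starts 8 cm/s; Δx = 8·3 + ½·11·3² = 73.5 cm; v ends 41 cm/s.
x(9) = -8 + Σ Δx = 13.5 cm.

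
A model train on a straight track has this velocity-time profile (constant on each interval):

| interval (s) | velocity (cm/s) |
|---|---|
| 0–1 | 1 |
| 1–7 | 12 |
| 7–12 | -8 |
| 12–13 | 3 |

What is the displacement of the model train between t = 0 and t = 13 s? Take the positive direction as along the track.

Displacement is the signed area under the v-t curve.
0–1 s: 1 × 1 = 1 cm
1–7 s: 12 × 6 = 72 cm
7–12 s: -8 × 5 = -40 cm
12–13 s: 3 × 1 = 3 cm
Net displacement = 36 cm

36 cm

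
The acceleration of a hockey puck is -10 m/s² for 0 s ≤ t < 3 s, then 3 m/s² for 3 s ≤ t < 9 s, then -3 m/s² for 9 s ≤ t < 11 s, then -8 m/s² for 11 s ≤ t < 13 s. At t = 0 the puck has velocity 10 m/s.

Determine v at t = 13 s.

Δv equals the area under the a-t graph; then v = v₀ + Δv.
0–3 s: -10 × 3 = -30 m/s
3–9 s: 3 × 6 = 18 m/s
9–11 s: -3 × 2 = -6 m/s
11–13 s: -8 × 2 = -16 m/s
Δv = -34 m/s, so v(13) = 10 + (-34) = -24 m/s.

-24 m/s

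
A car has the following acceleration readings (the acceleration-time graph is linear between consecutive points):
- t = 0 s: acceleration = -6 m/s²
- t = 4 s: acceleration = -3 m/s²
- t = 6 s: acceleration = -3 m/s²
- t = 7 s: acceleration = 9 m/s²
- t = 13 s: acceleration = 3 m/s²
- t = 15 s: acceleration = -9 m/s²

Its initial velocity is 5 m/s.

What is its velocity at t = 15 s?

Δv equals the area under the a-t graph; then v = v₀ + Δv.
0–4 s: ½(-6 + -3)(4) = -18 m/s
4–6 s: -3 × 2 = -6 m/s
6–7 s: ½(-3 + 9)(1) = 3 m/s
7–13 s: ½(9 + 3)(6) = 36 m/s
13–15 s: ½(3 + -9)(2) = -6 m/s
Δv = 9 m/s, so v(15) = 5 + (9) = 14 m/s.

14 m/s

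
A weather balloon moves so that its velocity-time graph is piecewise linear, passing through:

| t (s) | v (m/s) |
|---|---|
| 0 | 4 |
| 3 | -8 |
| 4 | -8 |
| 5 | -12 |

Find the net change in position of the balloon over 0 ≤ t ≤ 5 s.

Net displacement equals the area under the velocity-time graph (areas below the axis count negative).
0–3 s: ½(4 + -8)(3) = -6 m
3–4 s: -8 × 1 = -8 m
4–5 s: ½(-8 + -12)(1) = -10 m
Net displacement = -24 m

-24 m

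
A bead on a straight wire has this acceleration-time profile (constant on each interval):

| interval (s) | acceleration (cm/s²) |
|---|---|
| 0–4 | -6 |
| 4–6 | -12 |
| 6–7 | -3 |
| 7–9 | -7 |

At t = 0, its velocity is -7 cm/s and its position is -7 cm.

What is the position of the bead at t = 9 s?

On each constant-a segment, Δv = aΔt and Δx = v₀Δt + ½aΔt²; chain segment to segment.
0–4 s: v starts -7 cm/s; Δx = -7·4 + ½·-6·4² = -76 cm; v ends -31 cm/s.
4–6 s: v starts -31 cm/s; Δx = -31·2 + ½·-12·2² = -86 cm; v ends -55 cm/s.
6–7 s: v starts -55 cm/s; Δx = -55·1 + ½·-3·1² = -56.5 cm; v ends -58 cm/s.
7–9 s: v starts -58 cm/s; Δx = -58·2 + ½·-7·2² = -130 cm; v ends -72 cm/s.
x(9) = -7 + Σ Δx = -355.5 cm.

-355.5 cm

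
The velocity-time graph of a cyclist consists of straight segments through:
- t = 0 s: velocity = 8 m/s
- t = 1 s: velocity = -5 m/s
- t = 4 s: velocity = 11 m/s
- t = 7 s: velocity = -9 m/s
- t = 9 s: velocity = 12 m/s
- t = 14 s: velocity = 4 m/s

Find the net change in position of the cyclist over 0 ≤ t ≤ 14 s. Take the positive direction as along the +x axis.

56.5 m

Net displacement equals the area under the velocity-time graph (areas below the axis count negative).
0–1 s: ½(8 + -5)(1) = 1.5 m
1–4 s: ½(-5 + 11)(3) = 9 m
4–7 s: ½(11 + -9)(3) = 3 m
7–9 s: ½(-9 + 12)(2) = 3 m
9–14 s: ½(12 + 4)(5) = 40 m
Net displacement = 56.5 m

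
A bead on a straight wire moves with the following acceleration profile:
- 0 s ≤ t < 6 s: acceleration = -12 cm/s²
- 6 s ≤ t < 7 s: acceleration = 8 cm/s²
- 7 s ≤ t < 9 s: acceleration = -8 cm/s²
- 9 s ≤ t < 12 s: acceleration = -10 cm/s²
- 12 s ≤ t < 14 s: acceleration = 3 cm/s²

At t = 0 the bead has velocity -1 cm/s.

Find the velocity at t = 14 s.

-105 cm/s

Δv equals the area under the a-t graph; then v = v₀ + Δv.
0–6 s: -12 × 6 = -72 cm/s
6–7 s: 8 × 1 = 8 cm/s
7–9 s: -8 × 2 = -16 cm/s
9–12 s: -10 × 3 = -30 cm/s
12–14 s: 3 × 2 = 6 cm/s
Δv = -104 cm/s, so v(14) = -1 + (-104) = -105 cm/s.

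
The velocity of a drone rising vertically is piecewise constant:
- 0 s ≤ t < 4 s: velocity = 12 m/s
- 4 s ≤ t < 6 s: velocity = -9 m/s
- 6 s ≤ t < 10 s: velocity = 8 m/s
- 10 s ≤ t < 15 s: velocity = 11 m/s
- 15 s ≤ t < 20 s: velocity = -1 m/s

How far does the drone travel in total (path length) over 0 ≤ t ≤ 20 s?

Total distance travelled is ∫|v| dt — sum the magnitudes of each area piece.
0–4 s: |12| × 4 = 48 m
4–6 s: |-9| × 2 = 18 m
6–10 s: |8| × 4 = 32 m
10–15 s: |11| × 5 = 55 m
15–20 s: |-1| × 5 = 5 m
Total distance = 158 m

158 m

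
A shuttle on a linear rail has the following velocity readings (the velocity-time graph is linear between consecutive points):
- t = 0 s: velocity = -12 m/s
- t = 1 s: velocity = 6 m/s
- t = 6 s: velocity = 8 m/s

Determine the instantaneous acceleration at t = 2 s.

Acceleration is the slope of the v-t graph on 1–6 s: (8 − 6)/(6 − 1) = 0.4 m/s².

0.4 m/s²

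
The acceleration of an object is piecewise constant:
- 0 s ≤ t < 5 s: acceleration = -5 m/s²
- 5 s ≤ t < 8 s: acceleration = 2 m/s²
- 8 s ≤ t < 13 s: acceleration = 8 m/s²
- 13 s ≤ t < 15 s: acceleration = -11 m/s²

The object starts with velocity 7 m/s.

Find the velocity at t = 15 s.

Δv equals the area under the a-t graph; then v = v₀ + Δv.
0–5 s: -5 × 5 = -25 m/s
5–8 s: 2 × 3 = 6 m/s
8–13 s: 8 × 5 = 40 m/s
13–15 s: -11 × 2 = -22 m/s
Δv = -1 m/s, so v(15) = 7 + (-1) = 6 m/s.

6 m/s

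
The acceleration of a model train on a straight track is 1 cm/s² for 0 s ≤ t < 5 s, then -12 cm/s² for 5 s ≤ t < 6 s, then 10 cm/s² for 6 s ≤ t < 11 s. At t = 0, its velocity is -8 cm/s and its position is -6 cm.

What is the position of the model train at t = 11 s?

On each constant-a segment, Δv = aΔt and Δx = v₀Δt + ½aΔt²; chain segment to segment.
0–5 s: v starts -8 cm/s; Δx = -8·5 + ½·1·5² = -27.5 cm; v ends -3 cm/s.
5–6 s: v starts -3 cm/s; Δx = -3·1 + ½·-12·1² = -9 cm; v ends -15 cm/s.
6–11 s: v starts -15 cm/s; Δx = -15·5 + ½·10·5² = 50 cm; v ends 35 cm/s.
x(11) = -6 + Σ Δx = 7.5 cm.

7.5 cm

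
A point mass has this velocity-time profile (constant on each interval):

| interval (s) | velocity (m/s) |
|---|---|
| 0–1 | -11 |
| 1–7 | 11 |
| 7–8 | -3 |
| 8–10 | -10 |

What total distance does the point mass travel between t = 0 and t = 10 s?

Total distance travelled is ∫|v| dt — sum the magnitudes of each area piece.
0–1 s: |-11| × 1 = 11 m
1–7 s: |11| × 6 = 66 m
7–8 s: |-3| × 1 = 3 m
8–10 s: |-10| × 2 = 20 m
Total distance = 100 m

100 m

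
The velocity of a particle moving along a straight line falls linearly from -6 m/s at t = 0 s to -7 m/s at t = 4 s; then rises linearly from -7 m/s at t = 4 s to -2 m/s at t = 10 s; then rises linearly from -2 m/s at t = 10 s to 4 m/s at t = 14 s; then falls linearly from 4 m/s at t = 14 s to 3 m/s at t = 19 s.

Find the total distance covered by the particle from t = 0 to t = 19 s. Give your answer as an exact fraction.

Distance (not displacement) is the total path length: add the absolute areas under v-t.
0–4 s: |½(-6 + -7)(4)| = 26 m
4–10 s: |½(-7 + -2)(6)| = 27 m
10–14 s: v = 0 at t = 34/3 s; triangle areas 4/3 + 16/3 = 20/3 m
14–19 s: |½(4 + 3)(5)| = 17.5 m
Total distance = 463/6 m

463/6 m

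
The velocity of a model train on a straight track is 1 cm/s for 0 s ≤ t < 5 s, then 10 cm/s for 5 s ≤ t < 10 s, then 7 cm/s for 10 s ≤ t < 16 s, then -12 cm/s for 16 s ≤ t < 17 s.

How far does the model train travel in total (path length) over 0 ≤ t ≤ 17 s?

109 cm

Total distance travelled is ∫|v| dt — sum the magnitudes of each area piece.
0–5 s: |1| × 5 = 5 cm
5–10 s: |10| × 5 = 50 cm
10–16 s: |7| × 6 = 42 cm
16–17 s: |-12| × 1 = 12 cm
Total distance = 109 cm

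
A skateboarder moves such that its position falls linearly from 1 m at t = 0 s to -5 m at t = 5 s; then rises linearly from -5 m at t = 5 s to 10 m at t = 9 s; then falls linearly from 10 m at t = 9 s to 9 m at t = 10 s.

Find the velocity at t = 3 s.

Velocity is the slope of the x-t graph on 0–5 s: (-5 − 1)/(5 − 0) = -1.2 m/s.

-1.2 m/s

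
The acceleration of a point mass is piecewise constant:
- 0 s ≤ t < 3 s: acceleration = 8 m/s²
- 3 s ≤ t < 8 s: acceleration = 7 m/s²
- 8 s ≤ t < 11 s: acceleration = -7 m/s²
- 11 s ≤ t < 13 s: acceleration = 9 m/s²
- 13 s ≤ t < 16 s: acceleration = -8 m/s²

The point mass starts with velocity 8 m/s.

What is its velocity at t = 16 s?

40 m/s

Δv equals the area under the a-t graph; then v = v₀ + Δv.
0–3 s: 8 × 3 = 24 m/s
3–8 s: 7 × 5 = 35 m/s
8–11 s: -7 × 3 = -21 m/s
11–13 s: 9 × 2 = 18 m/s
13–16 s: -8 × 3 = -24 m/s
Δv = 32 m/s, so v(16) = 8 + (32) = 40 m/s.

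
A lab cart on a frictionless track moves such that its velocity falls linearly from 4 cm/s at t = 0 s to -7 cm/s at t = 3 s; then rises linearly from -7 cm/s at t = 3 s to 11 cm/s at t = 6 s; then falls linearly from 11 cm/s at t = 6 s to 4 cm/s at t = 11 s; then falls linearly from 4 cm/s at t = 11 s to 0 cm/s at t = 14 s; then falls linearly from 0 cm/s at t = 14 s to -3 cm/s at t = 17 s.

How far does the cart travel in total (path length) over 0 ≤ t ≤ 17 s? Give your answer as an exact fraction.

2344/33 cm

Total distance travelled is ∫|v| dt — sum the magnitudes of each area piece.
0–3 s: v = 0 at t = 12/11 s; triangle areas 24/11 + 147/22 = 195/22 cm
3–6 s: v = 0 at t = 25/6 s; triangle areas 49/12 + 121/12 = 85/6 cm
6–11 s: |½(11 + 4)(5)| = 37.5 cm
11–14 s: |½(4 + 0)(3)| = 6 cm
14–17 s: |½(0 + -3)(3)| = 4.5 cm
Total distance = 2344/33 cm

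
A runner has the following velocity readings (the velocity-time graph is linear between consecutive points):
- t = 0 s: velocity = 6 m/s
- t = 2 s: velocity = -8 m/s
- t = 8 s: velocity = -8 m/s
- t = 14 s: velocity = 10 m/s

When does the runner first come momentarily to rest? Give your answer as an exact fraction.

v changes sign on 0–2 s (from 6 to -8); the graph is linear there, so v = 0 at t = 0 + (-6)·(2 − 0)/(-8 − 6) = 6/7 s.

t = 6/7 s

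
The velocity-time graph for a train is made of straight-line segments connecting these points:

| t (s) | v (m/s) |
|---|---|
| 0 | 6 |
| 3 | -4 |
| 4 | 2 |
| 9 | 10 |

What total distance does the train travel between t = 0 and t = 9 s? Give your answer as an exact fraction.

Total distance travelled is ∫|v| dt — sum the magnitudes of each area piece.
0–3 s: v = 0 at t = 1.8 s; triangle areas 5.4 + 2.4 = 7.8 m
3–4 s: v = 0 at t = 11/3 s; triangle areas 4/3 + 1/3 = 5/3 m
4–9 s: |½(2 + 10)(5)| = 30 m
Total distance = 592/15 m

592/15 m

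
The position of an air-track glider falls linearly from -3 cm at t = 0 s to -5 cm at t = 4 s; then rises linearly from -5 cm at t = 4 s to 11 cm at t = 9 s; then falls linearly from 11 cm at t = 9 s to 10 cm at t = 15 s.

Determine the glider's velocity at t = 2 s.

-0.5 cm/s

Velocity is the slope of the x-t graph on 0–4 s: (-5 − -3)/(4 − 0) = -0.5 cm/s.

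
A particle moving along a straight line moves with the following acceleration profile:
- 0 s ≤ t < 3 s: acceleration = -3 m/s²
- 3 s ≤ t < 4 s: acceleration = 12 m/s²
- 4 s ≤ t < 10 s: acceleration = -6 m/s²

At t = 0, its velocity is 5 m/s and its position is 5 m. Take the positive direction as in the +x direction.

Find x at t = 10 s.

-51.5 m

On each constant-a segment, Δv = aΔt and Δx = v₀Δt + ½aΔt²; chain segment to segment.
0–3 s: v starts 5 m/s; Δx = 5·3 + ½·-3·3² = 1.5 m; v ends -4 m/s.
3–4 s: v starts -4 m/s; Δx = -4·1 + ½·12·1² = 2 m; v ends 8 m/s.
4–10 s: v starts 8 m/s; Δx = 8·6 + ½·-6·6² = -60 m; v ends -28 m/s.
x(10) = 5 + Σ Δx = -51.5 m.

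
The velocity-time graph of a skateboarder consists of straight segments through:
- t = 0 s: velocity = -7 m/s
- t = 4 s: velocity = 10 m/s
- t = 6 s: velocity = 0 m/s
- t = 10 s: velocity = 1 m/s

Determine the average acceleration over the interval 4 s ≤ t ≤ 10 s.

-1.5 m/s²

Average acceleration = Δv/Δt = (1 − 10)/(10 − 4) = -1.5 m/s².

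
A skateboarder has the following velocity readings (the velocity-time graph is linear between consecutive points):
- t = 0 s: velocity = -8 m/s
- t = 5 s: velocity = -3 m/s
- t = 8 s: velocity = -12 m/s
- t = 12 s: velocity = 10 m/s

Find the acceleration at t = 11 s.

5.5 m/s²

Acceleration is the slope of the v-t graph on 8–12 s: (10 − -12)/(12 − 8) = 5.5 m/s².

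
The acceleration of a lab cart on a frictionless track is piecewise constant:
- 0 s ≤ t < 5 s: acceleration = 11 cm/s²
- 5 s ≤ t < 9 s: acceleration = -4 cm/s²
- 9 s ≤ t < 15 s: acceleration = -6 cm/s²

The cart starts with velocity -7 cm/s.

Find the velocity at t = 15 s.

Δv equals the area under the a-t graph; then v = v₀ + Δv.
0–5 s: 11 × 5 = 55 cm/s
5–9 s: -4 × 4 = -16 cm/s
9–15 s: -6 × 6 = -36 cm/s
Δv = 3 cm/s, so v(15) = -7 + (3) = -4 cm/s.

-4 cm/s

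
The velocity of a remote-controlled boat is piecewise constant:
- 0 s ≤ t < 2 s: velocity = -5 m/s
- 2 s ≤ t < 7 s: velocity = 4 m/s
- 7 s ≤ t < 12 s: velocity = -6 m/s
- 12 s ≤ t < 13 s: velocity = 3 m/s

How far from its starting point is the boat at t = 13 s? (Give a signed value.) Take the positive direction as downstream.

-17 m

Net displacement equals the area under the velocity-time graph (areas below the axis count negative).
0–2 s: -5 × 2 = -10 m
2–7 s: 4 × 5 = 20 m
7–12 s: -6 × 5 = -30 m
12–13 s: 3 × 1 = 3 m
Net displacement = -17 m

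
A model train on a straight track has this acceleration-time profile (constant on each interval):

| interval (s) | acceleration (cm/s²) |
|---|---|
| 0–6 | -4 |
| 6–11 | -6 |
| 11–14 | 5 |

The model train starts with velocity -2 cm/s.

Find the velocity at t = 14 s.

-41 cm/s

Δv equals the area under the a-t graph; then v = v₀ + Δv.
0–6 s: -4 × 6 = -24 cm/s
6–11 s: -6 × 5 = -30 cm/s
11–14 s: 5 × 3 = 15 cm/s
Δv = -39 cm/s, so v(14) = -2 + (-39) = -41 cm/s.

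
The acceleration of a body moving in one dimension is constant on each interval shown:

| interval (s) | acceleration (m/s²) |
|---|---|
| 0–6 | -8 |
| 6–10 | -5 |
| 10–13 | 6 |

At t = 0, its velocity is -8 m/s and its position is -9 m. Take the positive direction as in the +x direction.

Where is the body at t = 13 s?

-666 m

On each constant-a segment, Δv = aΔt and Δx = v₀Δt + ½aΔt²; chain segment to segment.
0–6 s: v starts -8 m/s; Δx = -8·6 + ½·-8·6² = -192 m; v ends -56 m/s.
6–10 s: v starts -56 m/s; Δx = -56·4 + ½·-5·4² = -264 m; v ends -76 m/s.
10–13 s: v starts -76 m/s; Δx = -76·3 + ½·6·3² = -201 m; v ends -58 m/s.
x(13) = -9 + Σ Δx = -666 m.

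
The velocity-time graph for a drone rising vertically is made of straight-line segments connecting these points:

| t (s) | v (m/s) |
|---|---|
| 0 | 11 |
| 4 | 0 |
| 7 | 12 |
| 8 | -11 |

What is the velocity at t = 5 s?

On 4–7 s the graph is linear from 0 to 12 m/s: v(5) = 0 + (12 − 0)·(5 − 4)/(7 − 4) = 4 m/s.

4 m/s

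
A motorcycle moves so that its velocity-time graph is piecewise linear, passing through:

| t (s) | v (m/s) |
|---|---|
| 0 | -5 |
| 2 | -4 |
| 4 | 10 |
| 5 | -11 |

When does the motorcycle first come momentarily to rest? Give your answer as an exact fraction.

v changes sign on 2–4 s (from -4 to 10); the graph is linear there, so v = 0 at t = 2 + (4)·(4 − 2)/(10 − -4) = 18/7 s.

t = 18/7 s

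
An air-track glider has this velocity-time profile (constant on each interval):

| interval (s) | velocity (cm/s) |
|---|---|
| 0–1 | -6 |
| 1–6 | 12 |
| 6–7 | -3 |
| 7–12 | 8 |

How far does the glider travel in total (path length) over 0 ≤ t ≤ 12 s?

Total distance travelled is ∫|v| dt — sum the magnitudes of each area piece.
0–1 s: |-6| × 1 = 6 cm
1–6 s: |12| × 5 = 60 cm
6–7 s: |-3| × 1 = 3 cm
7–12 s: |8| × 5 = 40 cm
Total distance = 109 cm

109 cm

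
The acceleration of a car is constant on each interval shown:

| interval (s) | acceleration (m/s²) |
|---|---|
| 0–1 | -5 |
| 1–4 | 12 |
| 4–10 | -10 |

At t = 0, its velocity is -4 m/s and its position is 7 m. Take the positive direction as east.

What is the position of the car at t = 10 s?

On each constant-a segment, Δv = aΔt and Δx = v₀Δt + ½aΔt²; chain segment to segment.
0–1 s: v starts -4 m/s; Δx = -4·1 + ½·-5·1² = -6.5 m; v ends -9 m/s.
1–4 s: v starts -9 m/s; Δx = -9·3 + ½·12·3² = 27 m; v ends 27 m/s.
4–10 s: v starts 27 m/s; Δx = 27·6 + ½·-10·6² = -18 m; v ends -33 m/s.
x(10) = 7 + Σ Δx = 9.5 m.

9.5 m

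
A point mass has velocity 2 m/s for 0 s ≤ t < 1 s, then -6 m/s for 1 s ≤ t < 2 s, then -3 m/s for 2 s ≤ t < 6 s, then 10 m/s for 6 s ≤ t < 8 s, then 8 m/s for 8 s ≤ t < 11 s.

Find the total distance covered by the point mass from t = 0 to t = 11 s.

64 m

Distance (not displacement) is the total path length: add the absolute areas under v-t.
0–1 s: |2| × 1 = 2 m
1–2 s: |-6| × 1 = 6 m
2–6 s: |-3| × 4 = 12 m
6–8 s: |10| × 2 = 20 m
8–11 s: |8| × 3 = 24 m
Total distance = 64 m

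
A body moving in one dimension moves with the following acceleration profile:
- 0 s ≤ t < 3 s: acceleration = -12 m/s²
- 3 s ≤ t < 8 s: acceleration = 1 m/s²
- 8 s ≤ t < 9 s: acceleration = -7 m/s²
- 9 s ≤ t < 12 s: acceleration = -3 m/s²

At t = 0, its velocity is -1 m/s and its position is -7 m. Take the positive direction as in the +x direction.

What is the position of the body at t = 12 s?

On each constant-a segment, Δv = aΔt and Δx = v₀Δt + ½aΔt²; chain segment to segment.
0–3 s: v starts -1 m/s; Δx = -1·3 + ½·-12·3² = -57 m; v ends -37 m/s.
3–8 s: v starts -37 m/s; Δx = -37·5 + ½·1·5² = -172.5 m; v ends -32 m/s.
8–9 s: v starts -32 m/s; Δx = -32·1 + ½·-7·1² = -35.5 m; v ends -39 m/s.
9–12 s: v starts -39 m/s; Δx = -39·3 + ½·-3·3² = -130.5 m; v ends -48 m/s.
x(12) = -7 + Σ Δx = -402.5 m.

-402.5 m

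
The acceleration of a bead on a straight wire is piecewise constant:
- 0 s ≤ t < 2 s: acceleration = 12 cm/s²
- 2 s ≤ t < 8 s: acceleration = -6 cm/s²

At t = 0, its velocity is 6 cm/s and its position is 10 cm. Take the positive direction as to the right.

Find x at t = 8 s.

On each constant-a segment, Δv = aΔt and Δx = v₀Δt + ½aΔt²; chain segment to segment.
0–2 s: v starts 6 cm/s; Δx = 6·2 + ½·12·2² = 36 cm; v ends 30 cm/s.
2–8 s: v starts 30 cm/s; Δx = 30·6 + ½·-6·6² = 72 cm; v ends -6 cm/s.
x(8) = 10 + Σ Δx = 118 cm.

118 cm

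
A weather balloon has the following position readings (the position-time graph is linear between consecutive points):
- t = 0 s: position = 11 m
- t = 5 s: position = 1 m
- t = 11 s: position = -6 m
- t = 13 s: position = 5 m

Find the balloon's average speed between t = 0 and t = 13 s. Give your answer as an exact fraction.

28/13 m/s

Average speed = (total path length)/(elapsed time); on a piecewise-linear x-t graph the path length is Σ|Δx|.
0–5 s: |Δx| = |1 − 11| = 10 m
5–11 s: |Δx| = |-6 − 1| = 7 m
11–13 s: |Δx| = |5 − -6| = 11 m
Total path = 28 m; average speed = 28/13 = 28/13 m/s.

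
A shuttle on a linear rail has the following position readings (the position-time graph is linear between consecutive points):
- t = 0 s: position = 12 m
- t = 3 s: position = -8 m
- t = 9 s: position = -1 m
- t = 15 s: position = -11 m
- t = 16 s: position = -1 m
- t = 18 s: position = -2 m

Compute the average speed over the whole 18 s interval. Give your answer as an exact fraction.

8/3 m/s

Average speed = (total path length)/(elapsed time); on a piecewise-linear x-t graph the path length is Σ|Δx|.
0–3 s: |Δx| = |-8 − 12| = 20 m
3–9 s: |Δx| = |-1 − -8| = 7 m
9–15 s: |Δx| = |-11 − -1| = 10 m
15–16 s: |Δx| = |-1 − -11| = 10 m
16–18 s: |Δx| = |-2 − -1| = 1 m
Total path = 48 m; average speed = 48/18 = 8/3 m/s.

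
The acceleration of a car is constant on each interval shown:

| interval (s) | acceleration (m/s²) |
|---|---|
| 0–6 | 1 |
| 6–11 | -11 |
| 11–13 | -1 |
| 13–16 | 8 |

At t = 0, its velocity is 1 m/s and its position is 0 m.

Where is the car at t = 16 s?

On each constant-a segment, Δv = aΔt and Δx = v₀Δt + ½aΔt²; chain segment to segment.
0–6 s: v starts 1 m/s; Δx = 1·6 + ½·1·6² = 24 m; v ends 7 m/s.
6–11 s: v starts 7 m/s; Δx = 7·5 + ½·-11·5² = -102.5 m; v ends -48 m/s.
11–13 s: v starts -48 m/s; Δx = -48·2 + ½·-1·2² = -98 m; v ends -50 m/s.
13–16 s: v starts -50 m/s; Δx = -50·3 + ½·8·3² = -114 m; v ends -26 m/s.
x(16) = 0 + Σ Δx = -290.5 m.

-290.5 m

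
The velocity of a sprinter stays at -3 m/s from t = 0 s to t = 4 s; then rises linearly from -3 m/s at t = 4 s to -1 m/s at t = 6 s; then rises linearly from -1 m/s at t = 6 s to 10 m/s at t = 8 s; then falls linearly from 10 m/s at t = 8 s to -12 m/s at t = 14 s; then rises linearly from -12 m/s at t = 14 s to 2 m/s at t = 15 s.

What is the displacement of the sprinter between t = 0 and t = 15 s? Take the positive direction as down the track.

-18 m

Displacement is the signed area under the v-t curve.
0–4 s: -3 × 4 = -12 m
4–6 s: ½(-3 + -1)(2) = -4 m
6–8 s: ½(-1 + 10)(2) = 9 m
8–14 s: ½(10 + -12)(6) = -6 m
14–15 s: ½(-12 + 2)(1) = -5 m
Net displacement = -18 m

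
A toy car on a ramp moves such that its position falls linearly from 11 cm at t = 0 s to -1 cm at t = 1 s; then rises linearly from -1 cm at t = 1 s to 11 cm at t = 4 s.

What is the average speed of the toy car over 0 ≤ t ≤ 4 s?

Average speed = (total path length)/(elapsed time); on a piecewise-linear x-t graph the path length is Σ|Δx|.
0–1 s: |Δx| = |-1 − 11| = 12 cm
1–4 s: |Δx| = |11 − -1| = 12 cm
Total path = 24 cm; average speed = 24/4 = 6 cm/s.

6 cm/s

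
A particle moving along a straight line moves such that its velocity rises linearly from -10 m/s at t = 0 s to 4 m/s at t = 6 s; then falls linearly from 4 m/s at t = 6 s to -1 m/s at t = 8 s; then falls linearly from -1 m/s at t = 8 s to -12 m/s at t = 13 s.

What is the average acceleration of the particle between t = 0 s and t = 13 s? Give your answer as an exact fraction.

Average acceleration = Δv/Δt = (-12 − -10)/(13 − 0) = -2/13 m/s².

-2/13 m/s²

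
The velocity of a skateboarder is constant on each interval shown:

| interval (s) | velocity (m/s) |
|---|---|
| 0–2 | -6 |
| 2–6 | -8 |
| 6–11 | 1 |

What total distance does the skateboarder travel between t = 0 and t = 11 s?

49 m

Total distance travelled is ∫|v| dt — sum the magnitudes of each area piece.
0–2 s: |-6| × 2 = 12 m
2–6 s: |-8| × 4 = 32 m
6–11 s: |1| × 5 = 5 m
Total distance = 49 m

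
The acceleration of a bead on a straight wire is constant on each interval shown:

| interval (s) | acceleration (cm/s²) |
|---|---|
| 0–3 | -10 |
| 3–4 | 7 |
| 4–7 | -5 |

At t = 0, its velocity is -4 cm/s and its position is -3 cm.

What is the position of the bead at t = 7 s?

On each constant-a segment, Δv = aΔt and Δx = v₀Δt + ½aΔt²; chain segment to segment.
0–3 s: v starts -4 cm/s; Δx = -4·3 + ½·-10·3² = -57 cm; v ends -34 cm/s.
3–4 s: v starts -34 cm/s; Δx = -34·1 + ½·7·1² = -30.5 cm; v ends -27 cm/s.
4–7 s: v starts -27 cm/s; Δx = -27·3 + ½·-5·3² = -103.5 cm; v ends -42 cm/s.
x(7) = -3 + Σ Δx = -194 cm.

-194 cm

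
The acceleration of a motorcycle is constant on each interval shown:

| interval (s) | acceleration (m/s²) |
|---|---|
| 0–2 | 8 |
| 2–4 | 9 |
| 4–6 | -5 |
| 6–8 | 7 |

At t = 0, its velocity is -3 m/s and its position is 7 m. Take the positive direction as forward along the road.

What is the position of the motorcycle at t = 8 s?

169 m

On each constant-a segment, Δv = aΔt and Δx = v₀Δt + ½aΔt²; chain segment to segment.
0–2 s: v starts -3 m/s; Δx = -3·2 + ½·8·2² = 10 m; v ends 13 m/s.
2–4 s: v starts 13 m/s; Δx = 13·2 + ½·9·2² = 44 m; v ends 31 m/s.
4–6 s: v starts 31 m/s; Δx = 31·2 + ½·-5·2² = 52 m; v ends 21 m/s.
6–8 s: v starts 21 m/s; Δx = 21·2 + ½·7·2² = 56 m; v ends 35 m/s.
x(8) = 7 + Σ Δx = 169 m.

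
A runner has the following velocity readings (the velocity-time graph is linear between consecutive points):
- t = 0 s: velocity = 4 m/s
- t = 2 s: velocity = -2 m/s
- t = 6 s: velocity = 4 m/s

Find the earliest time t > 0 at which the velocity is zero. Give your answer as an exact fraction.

t = 4/3 s

v changes sign on 0–2 s (from 4 to -2); the graph is linear there, so v = 0 at t = 0 + (-4)·(2 − 0)/(-2 − 4) = 4/3 s.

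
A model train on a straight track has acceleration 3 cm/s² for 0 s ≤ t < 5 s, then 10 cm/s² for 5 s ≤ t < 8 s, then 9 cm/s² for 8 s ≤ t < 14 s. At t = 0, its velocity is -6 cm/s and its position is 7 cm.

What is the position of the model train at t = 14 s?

On each constant-a segment, Δv = aΔt and Δx = v₀Δt + ½aΔt²; chain segment to segment.
0–5 s: v starts -6 cm/s; Δx = -6·5 + ½·3·5² = 7.5 cm; v ends 9 cm/s.
5–8 s: v starts 9 cm/s; Δx = 9·3 + ½·10·3² = 72 cm; v ends 39 cm/s.
8–14 s: v starts 39 cm/s; Δx = 39·6 + ½·9·6² = 396 cm; v ends 93 cm/s.
x(14) = 7 + Σ Δx = 482.5 cm.

482.5 cm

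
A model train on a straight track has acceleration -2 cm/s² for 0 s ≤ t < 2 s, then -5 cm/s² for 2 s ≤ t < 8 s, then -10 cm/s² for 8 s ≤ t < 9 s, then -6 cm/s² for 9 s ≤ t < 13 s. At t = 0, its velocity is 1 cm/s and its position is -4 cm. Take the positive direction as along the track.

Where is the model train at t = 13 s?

-372 cm

On each constant-a segment, Δv = aΔt and Δx = v₀Δt + ½aΔt²; chain segment to segment.
0–2 s: v starts 1 cm/s; Δx = 1·2 + ½·-2·2² = -2 cm; v ends -3 cm/s.
2–8 s: v starts -3 cm/s; Δx = -3·6 + ½·-5·6² = -108 cm; v ends -33 cm/s.
8–9 s: v starts -33 cm/s; Δx = -33·1 + ½·-10·1² = -38 cm; v ends -43 cm/s.
9–13 s: v starts -43 cm/s; Δx = -43·4 + ½·-6·4² = -220 cm; v ends -67 cm/s.
x(13) = -4 + Σ Δx = -372 cm.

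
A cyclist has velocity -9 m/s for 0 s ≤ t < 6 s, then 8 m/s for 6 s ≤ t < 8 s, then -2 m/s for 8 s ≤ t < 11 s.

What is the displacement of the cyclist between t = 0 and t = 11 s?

Displacement is the signed area under the v-t curve.
0–6 s: -9 × 6 = -54 m
6–8 s: 8 × 2 = 16 m
8–11 s: -2 × 3 = -6 m
Net displacement = -44 m

-44 m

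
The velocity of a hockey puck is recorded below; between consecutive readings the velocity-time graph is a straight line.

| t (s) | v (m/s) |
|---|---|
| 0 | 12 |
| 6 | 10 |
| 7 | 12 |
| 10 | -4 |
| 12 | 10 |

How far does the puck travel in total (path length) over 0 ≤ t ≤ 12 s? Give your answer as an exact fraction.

702/7 m

Distance (not displacement) is the total path length: add the absolute areas under v-t.
0–6 s: |½(12 + 10)(6)| = 66 m
6–7 s: |½(10 + 12)(1)| = 11 m
7–10 s: v = 0 at t = 9.25 s; triangle areas 13.5 + 1.5 = 15 m
10–12 s: v = 0 at t = 74/7 s; triangle areas 8/7 + 50/7 = 58/7 m
Total distance = 702/7 m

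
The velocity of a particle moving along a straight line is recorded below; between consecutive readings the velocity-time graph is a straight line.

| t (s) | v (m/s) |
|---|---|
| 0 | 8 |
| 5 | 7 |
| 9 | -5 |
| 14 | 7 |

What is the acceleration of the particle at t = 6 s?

Acceleration is the slope of the v-t graph on 5–9 s: (-5 − 7)/(9 − 5) = -3 m/s².

-3 m/s²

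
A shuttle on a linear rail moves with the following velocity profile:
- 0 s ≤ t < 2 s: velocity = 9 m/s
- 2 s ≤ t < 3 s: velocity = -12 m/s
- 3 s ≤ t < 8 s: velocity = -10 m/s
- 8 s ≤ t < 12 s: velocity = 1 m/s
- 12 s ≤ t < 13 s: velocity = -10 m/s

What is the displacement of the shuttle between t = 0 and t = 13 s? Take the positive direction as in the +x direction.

-50 m

Displacement is the signed area under the v-t curve.
0–2 s: 9 × 2 = 18 m
2–3 s: -12 × 1 = -12 m
3–8 s: -10 × 5 = -50 m
8–12 s: 1 × 4 = 4 m
12–13 s: -10 × 1 = -10 m
Net displacement = -50 m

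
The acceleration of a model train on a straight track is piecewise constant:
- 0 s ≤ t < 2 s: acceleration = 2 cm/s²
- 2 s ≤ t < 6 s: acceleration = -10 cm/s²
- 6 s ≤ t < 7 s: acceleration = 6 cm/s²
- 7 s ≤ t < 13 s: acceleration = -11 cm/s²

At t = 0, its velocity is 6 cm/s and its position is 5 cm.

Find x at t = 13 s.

On each constant-a segment, Δv = aΔt and Δx = v₀Δt + ½aΔt²; chain segment to segment.
0–2 s: v starts 6 cm/s; Δx = 6·2 + ½·2·2² = 16 cm; v ends 10 cm/s.
2–6 s: v starts 10 cm/s; Δx = 10·4 + ½·-10·4² = -40 cm; v ends -30 cm/s.
6–7 s: v starts -30 cm/s; Δx = -30·1 + ½·6·1² = -27 cm; v ends -24 cm/s.
7–13 s: v starts -24 cm/s; Δx = -24·6 + ½·-11·6² = -342 cm; v ends -90 cm/s.
x(13) = 5 + Σ Δx = -388 cm.

-388 cm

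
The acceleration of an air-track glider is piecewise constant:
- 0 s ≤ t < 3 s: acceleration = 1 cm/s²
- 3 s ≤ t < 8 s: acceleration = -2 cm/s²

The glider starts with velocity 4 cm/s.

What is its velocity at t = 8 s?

-3 cm/s

Δv equals the area under the a-t graph; then v = v₀ + Δv.
0–3 s: 1 × 3 = 3 cm/s
3–8 s: -2 × 5 = -10 cm/s
Δv = -7 cm/s, so v(8) = 4 + (-7) = -3 cm/s.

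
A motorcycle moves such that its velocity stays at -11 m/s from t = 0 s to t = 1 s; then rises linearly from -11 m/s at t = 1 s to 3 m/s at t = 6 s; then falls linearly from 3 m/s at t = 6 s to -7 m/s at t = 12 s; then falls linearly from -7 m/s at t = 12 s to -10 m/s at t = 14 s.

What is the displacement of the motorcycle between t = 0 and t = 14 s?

Net displacement equals the area under the velocity-time graph (areas below the axis count negative).
0–1 s: -11 × 1 = -11 m
1–6 s: ½(-11 + 3)(5) = -20 m
6–12 s: ½(3 + -7)(6) = -12 m
12–14 s: ½(-7 + -10)(2) = -17 m
Net displacement = -60 m

-60 m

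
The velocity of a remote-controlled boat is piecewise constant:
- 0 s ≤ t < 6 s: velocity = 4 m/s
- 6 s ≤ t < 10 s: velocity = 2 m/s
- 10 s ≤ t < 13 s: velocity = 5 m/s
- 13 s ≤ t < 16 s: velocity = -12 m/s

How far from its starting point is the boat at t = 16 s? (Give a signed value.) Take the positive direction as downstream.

11 m

Displacement is the signed area under the v-t curve.
0–6 s: 4 × 6 = 24 m
6–10 s: 2 × 4 = 8 m
10–13 s: 5 × 3 = 15 m
13–16 s: -12 × 3 = -36 m
Net displacement = 11 m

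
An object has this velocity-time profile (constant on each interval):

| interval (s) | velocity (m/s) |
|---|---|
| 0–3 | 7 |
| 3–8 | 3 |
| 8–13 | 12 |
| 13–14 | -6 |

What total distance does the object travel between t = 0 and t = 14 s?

Distance (not displacement) is the total path length: add the absolute areas under v-t.
0–3 s: |7| × 3 = 21 m
3–8 s: |3| × 5 = 15 m
8–13 s: |12| × 5 = 60 m
13–14 s: |-6| × 1 = 6 m
Total distance = 102 m

102 m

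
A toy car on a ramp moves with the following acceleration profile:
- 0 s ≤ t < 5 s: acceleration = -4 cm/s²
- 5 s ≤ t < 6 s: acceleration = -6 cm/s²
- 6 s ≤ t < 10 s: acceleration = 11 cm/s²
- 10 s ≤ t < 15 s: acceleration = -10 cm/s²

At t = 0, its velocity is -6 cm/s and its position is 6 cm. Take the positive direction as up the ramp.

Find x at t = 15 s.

-208 cm

On each constant-a segment, Δv = aΔt and Δx = v₀Δt + ½aΔt²; chain segment to segment.
0–5 s: v starts -6 cm/s; Δx = -6·5 + ½·-4·5² = -80 cm; v ends -26 cm/s.
5–6 s: v starts -26 cm/s; Δx = -26·1 + ½·-6·1² = -29 cm; v ends -32 cm/s.
6–10 s: v starts -32 cm/s; Δx = -32·4 + ½·11·4² = -40 cm; v ends 12 cm/s.
10–15 s: v starts 12 cm/s; Δx = 12·5 + ½·-10·5² = -65 cm; v ends -38 cm/s.
x(15) = 6 + Σ Δx = -208 cm.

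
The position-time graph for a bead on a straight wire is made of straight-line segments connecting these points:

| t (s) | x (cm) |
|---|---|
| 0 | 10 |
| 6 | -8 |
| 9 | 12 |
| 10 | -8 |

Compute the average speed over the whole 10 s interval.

5.8 cm/s

Average speed = (total path length)/(elapsed time); on a piecewise-linear x-t graph the path length is Σ|Δx|.
0–6 s: |Δx| = |-8 − 10| = 18 cm
6–9 s: |Δx| = |12 − -8| = 20 cm
9–10 s: |Δx| = |-8 − 12| = 20 cm
Total path = 58 cm; average speed = 58/10 = 5.8 cm/s.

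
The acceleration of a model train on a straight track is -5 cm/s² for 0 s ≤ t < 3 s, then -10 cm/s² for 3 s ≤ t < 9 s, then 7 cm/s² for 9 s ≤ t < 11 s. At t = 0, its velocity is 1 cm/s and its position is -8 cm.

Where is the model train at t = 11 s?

-425.5 cm

On each constant-a segment, Δv = aΔt and Δx = v₀Δt + ½aΔt²; chain segment to segment.
0–3 s: v starts 1 cm/s; Δx = 1·3 + ½·-5·3² = -19.5 cm; v ends -14 cm/s.
3–9 s: v starts -14 cm/s; Δx = -14·6 + ½·-10·6² = -264 cm; v ends -74 cm/s.
9–11 s: v starts -74 cm/s; Δx = -74·2 + ½·7·2² = -134 cm; v ends -60 cm/s.
x(11) = -8 + Σ Δx = -425.5 cm.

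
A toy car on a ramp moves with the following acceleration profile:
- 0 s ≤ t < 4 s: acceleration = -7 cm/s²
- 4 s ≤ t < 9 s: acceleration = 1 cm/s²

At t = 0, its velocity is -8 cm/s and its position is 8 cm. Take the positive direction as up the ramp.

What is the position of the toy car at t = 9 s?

-247.5 cm

On each constant-a segment, Δv = aΔt and Δx = v₀Δt + ½aΔt²; chain segment to segment.
0–4 s: v starts -8 cm/s; Δx = -8·4 + ½·-7·4² = -88 cm; v ends -36 cm/s.
4–9 s: v starts -36 cm/s; Δx = -36·5 + ½·1·5² = -167.5 cm; v ends -31 cm/s.
x(9) = 8 + Σ Δx = -247.5 cm.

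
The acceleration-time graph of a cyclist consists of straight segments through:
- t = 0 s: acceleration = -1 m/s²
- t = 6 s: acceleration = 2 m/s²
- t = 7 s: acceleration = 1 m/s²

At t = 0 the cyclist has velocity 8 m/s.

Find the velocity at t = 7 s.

12.5 m/s

Δv equals the area under the a-t graph; then v = v₀ + Δv.
0–6 s: ½(-1 + 2)(6) = 3 m/s
6–7 s: ½(2 + 1)(1) = 1.5 m/s
Δv = 4.5 m/s, so v(7) = 8 + (4.5) = 12.5 m/s.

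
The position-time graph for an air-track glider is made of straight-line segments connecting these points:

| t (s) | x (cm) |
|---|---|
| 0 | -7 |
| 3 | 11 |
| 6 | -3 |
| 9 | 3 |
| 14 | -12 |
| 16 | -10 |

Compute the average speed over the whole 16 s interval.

3.4375 cm/s

Average speed = (total path length)/(elapsed time); on a piecewise-linear x-t graph the path length is Σ|Δx|.
0–3 s: |Δx| = |11 − -7| = 18 cm
3–6 s: |Δx| = |-3 − 11| = 14 cm
6–9 s: |Δx| = |3 − -3| = 6 cm
9–14 s: |Δx| = |-12 − 3| = 15 cm
14–16 s: |Δx| = |-10 − -12| = 2 cm
Total path = 55 cm; average speed = 55/16 = 3.4375 cm/s.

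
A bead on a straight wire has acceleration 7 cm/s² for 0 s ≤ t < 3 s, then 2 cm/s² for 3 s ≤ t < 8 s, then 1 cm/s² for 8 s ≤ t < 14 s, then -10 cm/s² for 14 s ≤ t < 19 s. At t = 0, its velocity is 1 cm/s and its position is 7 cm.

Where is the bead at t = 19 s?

451.5 cm

On each constant-a segment, Δv = aΔt and Δx = v₀Δt + ½aΔt²; chain segment to segment.
0–3 s: v starts 1 cm/s; Δx = 1·3 + ½·7·3² = 34.5 cm; v ends 22 cm/s.
3–8 s: v starts 22 cm/s; Δx = 22·5 + ½·2·5² = 135 cm; v ends 32 cm/s.
8–14 s: v starts 32 cm/s; Δx = 32·6 + ½·1·6² = 210 cm; v ends 38 cm/s.
14–19 s: v starts 38 cm/s; Δx = 38·5 + ½·-10·5² = 65 cm; v ends -12 cm/s.
x(19) = 7 + Σ Δx = 451.5 cm.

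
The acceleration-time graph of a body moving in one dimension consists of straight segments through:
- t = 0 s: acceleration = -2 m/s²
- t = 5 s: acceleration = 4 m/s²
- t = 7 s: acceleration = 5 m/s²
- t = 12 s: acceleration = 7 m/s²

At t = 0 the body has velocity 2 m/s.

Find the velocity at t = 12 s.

Δv equals the area under the a-t graph; then v = v₀ + Δv.
0–5 s: ½(-2 + 4)(5) = 5 m/s
5–7 s: ½(4 + 5)(2) = 9 m/s
7–12 s: ½(5 + 7)(5) = 30 m/s
Δv = 44 m/s, so v(12) = 2 + (44) = 46 m/s.

46 m/s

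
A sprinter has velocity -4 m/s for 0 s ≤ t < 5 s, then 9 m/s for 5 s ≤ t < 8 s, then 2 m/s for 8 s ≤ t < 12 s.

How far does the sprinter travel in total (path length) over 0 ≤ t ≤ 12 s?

Total distance travelled is ∫|v| dt — sum the magnitudes of each area piece.
0–5 s: |-4| × 5 = 20 m
5–8 s: |9| × 3 = 27 m
8–12 s: |2| × 4 = 8 m
Total distance = 55 m

55 m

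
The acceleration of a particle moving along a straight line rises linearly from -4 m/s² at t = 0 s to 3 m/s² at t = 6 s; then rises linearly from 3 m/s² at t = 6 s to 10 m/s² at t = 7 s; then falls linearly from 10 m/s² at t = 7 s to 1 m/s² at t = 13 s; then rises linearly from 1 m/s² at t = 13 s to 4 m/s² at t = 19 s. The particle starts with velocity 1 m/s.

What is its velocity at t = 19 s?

52.5 m/s

Δv equals the area under the a-t graph; then v = v₀ + Δv.
0–6 s: ½(-4 + 3)(6) = -3 m/s
6–7 s: ½(3 + 10)(1) = 6.5 m/s
7–13 s: ½(10 + 1)(6) = 33 m/s
13–19 s: ½(1 + 4)(6) = 15 m/s
Δv = 51.5 m/s, so v(19) = 1 + (51.5) = 52.5 m/s.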